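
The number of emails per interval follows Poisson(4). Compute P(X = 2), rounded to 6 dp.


P(X=2) = e^(-4) * 4^2 / 2!
≈ 0.01831563889 * 16 / 2
≈ 0.146525

0.146525


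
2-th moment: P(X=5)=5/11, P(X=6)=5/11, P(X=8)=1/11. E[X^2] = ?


E[X^2] = sum(x^2 * P(x))
= 25*5/11 + 36*5/11 + 64*1/11
= 369/11

369/11


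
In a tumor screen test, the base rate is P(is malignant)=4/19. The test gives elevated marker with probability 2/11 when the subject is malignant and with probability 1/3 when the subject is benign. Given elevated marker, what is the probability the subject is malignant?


P(A) = P(A|B)P(B) + P(A|B')P(B') = 2/11*4/19 + 1/3*15/19 = 63/209
P(B|A) = P(A|B)P(B)/P(A) = (8/209)/(63/209) = 8/63

8/63


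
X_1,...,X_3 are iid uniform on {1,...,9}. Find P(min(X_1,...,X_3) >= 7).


P(min >= 7) = P(all X_i >= 7) = (P(X_1 >= 7))^3
= (3/9)^3 = (1/3)^3 = 1/27

1/27


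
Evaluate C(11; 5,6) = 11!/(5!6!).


11! = 39916800
Denominator: 5!=120 * 6!=720
Coefficient = 39916800 / 86400 = 462

462


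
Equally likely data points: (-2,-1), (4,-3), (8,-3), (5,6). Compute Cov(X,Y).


E[X]=15/4, E[Y]=-1/4, E[XY]=-1
Cov(X,Y) = E[XY] - E[X]E[Y] = -1 - 15/4*-1/4 = -1/16

-1/16


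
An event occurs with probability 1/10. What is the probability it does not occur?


P(A') = 1 - P(A) = 1 - 1/10 = 9/10

9/10


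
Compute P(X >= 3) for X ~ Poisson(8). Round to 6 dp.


P(X>=3) = 1 - P(X<=2) = 1 - (e^(-8)*8^0/0! + e^(-8)*8^1/1! + e^(-8)*8^2/2!)
≈ 1 - (0.0003354626 + 0.0026837010 + 0.0107348041)
= 1 - 0.0137539677 = 0.9862460323
≈ 0.986246

0.986246


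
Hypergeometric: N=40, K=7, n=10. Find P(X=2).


P(X=2) = C(7,2)*C(33,8) / C(40,10)
= 21*13884156 / 847660528
= 291567276/847660528 = 16443/47804

16443/47804


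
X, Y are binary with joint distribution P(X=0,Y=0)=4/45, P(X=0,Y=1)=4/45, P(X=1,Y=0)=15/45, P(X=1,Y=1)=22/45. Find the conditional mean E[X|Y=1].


P(Y=1) = 26/45
E[X|Y=1] = (0*4 + 1*22)/26 = 22/26 = 11/13

11/13


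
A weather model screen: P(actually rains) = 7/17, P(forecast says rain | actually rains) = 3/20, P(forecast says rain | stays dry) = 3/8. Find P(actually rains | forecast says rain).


P(A) = P(A|B)P(B) + P(A|B')P(B') = 3/20*7/17 + 3/8*10/17 = 24/85
P(B|A) = P(A|B)P(B)/P(A) = (21/340)/(24/85) = 7/32

7/32


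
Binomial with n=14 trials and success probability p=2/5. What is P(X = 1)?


P(X=1) = C(14,1) * p^1 * (1-p)^13
= 14 * 2/5 * 1594323/1220703125
= 44641044/6103515625

44641044/6103515625


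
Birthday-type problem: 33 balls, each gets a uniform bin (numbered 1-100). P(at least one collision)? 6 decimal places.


P(all different) = prod((100-i)/100 for i=0..32) = 0.002559
P(at least one match) = 1 - 0.002559 = 0.997441

0.997441


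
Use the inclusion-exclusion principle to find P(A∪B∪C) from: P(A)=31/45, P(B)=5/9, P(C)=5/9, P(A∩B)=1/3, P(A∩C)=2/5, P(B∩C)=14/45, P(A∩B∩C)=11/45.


P(A∪B∪C) = P(A)+P(B)+P(C) - P(AB)-P(AC)-P(BC) + P(ABC)
= 31/45+5/9+5/9 - 1/3-2/5-14/45 + 11/45
= 1

1


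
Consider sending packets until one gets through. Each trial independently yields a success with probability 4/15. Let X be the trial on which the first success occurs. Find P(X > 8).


P(X > 8) = P(first 8 trials all fail) = (1-p)^8 = (11/15)^8 = 214358881/2562890625

214358881/2562890625


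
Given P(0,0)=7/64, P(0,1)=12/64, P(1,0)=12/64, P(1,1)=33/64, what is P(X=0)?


P(X=0) = P(0,0)+P(0,1) = 7/64 + 12/64 = 19/64

19/64


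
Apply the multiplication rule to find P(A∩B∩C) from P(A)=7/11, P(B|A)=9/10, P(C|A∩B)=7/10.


P(A∩B∩C) = P(A) * P(B|A) * P(C|A∩B)
= 7/11 * 9/10 * 7/10
= 63/110 * 7/10 = 441/1100

441/1100


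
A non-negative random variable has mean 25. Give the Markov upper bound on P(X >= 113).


Markov: P(X >= a) <= E[X]/a
P(X >= 113) <= 25/113

25/113


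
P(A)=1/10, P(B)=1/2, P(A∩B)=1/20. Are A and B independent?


P(A)*P(B) = 1/10*1/2 = 1/20
P(A∩B) = 1/20, which equals P(A)P(B), so independent

Yes, A and B are independent


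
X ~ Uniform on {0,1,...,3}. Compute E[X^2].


E[X^2] = (1/4) * sum(x^2 for x=0..3)
= 14/4 = 7/2

7/2


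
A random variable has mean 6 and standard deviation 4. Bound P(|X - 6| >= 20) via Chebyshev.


k = 20/4 = 5
Chebyshev: P(|X-mu| >= k*sigma) <= 1/k^2 = 1/5^2 = 1/25

1/25


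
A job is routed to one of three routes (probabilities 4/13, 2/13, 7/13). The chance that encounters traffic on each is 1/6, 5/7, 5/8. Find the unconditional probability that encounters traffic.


P(A) = P(A|B1)P(B1) + P(A|B2)P(B2) + P(A|B3)P(B3)
= 1/6*4/13 + 5/7*2/13 + 5/8*7/13
= 2/39 + 10/91 + 35/104 = 1087/2184

1087/2184


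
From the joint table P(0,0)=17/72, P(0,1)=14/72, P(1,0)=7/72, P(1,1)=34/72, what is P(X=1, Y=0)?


Read from table: P(X=1, Y=0) = 7/72

7/72


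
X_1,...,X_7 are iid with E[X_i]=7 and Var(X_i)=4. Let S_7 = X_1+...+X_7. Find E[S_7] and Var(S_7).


E[S_n] = n*mu = 7*7 = 49
Var(S_n) = n*sigma^2 = 7*4 = 28

E[S_7]=49, Var(S_7)=28


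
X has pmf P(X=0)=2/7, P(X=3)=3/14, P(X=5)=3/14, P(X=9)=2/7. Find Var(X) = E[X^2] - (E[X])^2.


E[X] = 30/7, E[X^2] = 213/7
Var(X) = E[X^2] - (E[X])^2 = 213/7 - (30/7)^2 = 591/49

591/49


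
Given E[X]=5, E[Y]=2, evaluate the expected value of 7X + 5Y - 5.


E[7X + 5Y - 5] = 7*E[X] + 5*E[Y] - 5
= (7)*(5) + (5)*(2) + (-5)
= 35 + 10 - 5 = 40

40


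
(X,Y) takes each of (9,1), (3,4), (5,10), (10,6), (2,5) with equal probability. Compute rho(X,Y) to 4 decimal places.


Cov(X,Y) = -1.9600, Var(X) = 10.1600, Var(Y) = 8.5600
rho = Cov/(sqrt(VarX)*sqrt(VarY)) = -0.2102

-0.2102


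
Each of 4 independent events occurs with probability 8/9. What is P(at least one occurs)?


P(at least one) = 1 - P(none)
P(none) = (1 - 8/9)^4 = (1/9)^4 = 1/6561
P(at least one) = 1 - 1/6561 = 6560/6561

6560/6561


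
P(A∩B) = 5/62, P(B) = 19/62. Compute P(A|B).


P(A|B) = P(A∩B)/P(B) = (5/62)/(19/62) = 5/19

5/19


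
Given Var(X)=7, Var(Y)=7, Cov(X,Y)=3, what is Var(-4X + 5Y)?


Var(-4X + 5Y) = (-4)^2*Var(X) + 5^2*Var(Y) + 2*(-4)*5*Cov(X,Y)
= 16*7 + 25*7 - 40*3
= 112 + 175 - 120 = 167

167


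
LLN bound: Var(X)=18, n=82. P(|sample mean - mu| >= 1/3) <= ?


Var(Xbar) = Var(X)/n = 18/82
Chebyshev: P(|Xbar-mu| >= 1/3) <= Var(Xbar)/(1/3)^2 = (9/41)/(1/9) = 81/41
Bound exceeds 1, so trivial bound: 1

1


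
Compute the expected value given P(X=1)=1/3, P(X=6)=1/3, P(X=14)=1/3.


E[X] = sum(x * P(x))
= 1*1/3 + 6*1/3 + 14*1/3
= 7

7


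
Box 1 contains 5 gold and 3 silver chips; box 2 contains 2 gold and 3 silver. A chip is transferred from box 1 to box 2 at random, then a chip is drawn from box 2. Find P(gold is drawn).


P(transfer gold) = 5/8; P(transfer silver) = 3/8
If gold transferred: Urn II has 3 gold of 6, so P(gold|gold moved) = 1/2
If silver transferred: Urn II has 2 gold of 6, so P(gold|silver moved) = 1/3
By total probability: P(gold) = 5/8*1/2 + 3/8*1/3 = 7/16

7/16


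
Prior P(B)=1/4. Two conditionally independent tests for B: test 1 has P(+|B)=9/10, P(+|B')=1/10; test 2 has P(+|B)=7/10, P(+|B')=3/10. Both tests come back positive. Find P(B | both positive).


After test 1: P(+) = 9/10*1/4 + 1/10*3/4 = 3/10
P(B|+) = (9/40)/(3/10) = 3/4
After test 2 (use post1 as new prior): P(+) = 7/10*3/4 + 3/10*1/4 = 3/5
P(B|+,+) = (21/40)/(3/5) = 7/8

7/8


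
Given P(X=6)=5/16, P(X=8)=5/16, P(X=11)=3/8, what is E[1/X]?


E[1/X] = sum(g(x)*P(x))
= 1/6*5/16 + 1/8*5/16 + 1/11*3/8
= 529/4224

529/4224


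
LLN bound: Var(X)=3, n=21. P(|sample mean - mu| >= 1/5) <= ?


Var(Xbar) = Var(X)/n = 3/21
Chebyshev: P(|Xbar-mu| >= 1/5) <= Var(Xbar)/(1/5)^2 = (1/7)/(1/25) = 25/7
Bound exceeds 1, so trivial bound: 1

1


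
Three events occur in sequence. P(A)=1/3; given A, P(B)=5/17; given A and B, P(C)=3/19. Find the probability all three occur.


P(A∩B∩C) = P(A) * P(B|A) * P(C|A∩B)
= 1/3 * 5/17 * 3/19
= 5/51 * 3/19 = 5/323

5/323


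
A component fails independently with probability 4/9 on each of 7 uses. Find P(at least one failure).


P(at least one) = 1 - P(none)
P(none) = (1 - 4/9)^7 = (5/9)^7 = 78125/4782969
P(at least one) = 1 - 78125/4782969 = 4704844/4782969

4704844/4782969


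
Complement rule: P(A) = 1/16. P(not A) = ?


P(A') = 1 - P(A) = 1 - 1/16 = 15/16

15/16


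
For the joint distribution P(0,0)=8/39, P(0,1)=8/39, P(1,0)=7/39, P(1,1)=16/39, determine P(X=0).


P(X=0) = P(0,0)+P(0,1) = 8/39 + 8/39 = 16/39

16/39


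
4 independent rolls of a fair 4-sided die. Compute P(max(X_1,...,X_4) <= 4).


P(max <= 4) = P(all X_i <= 4) = (P(X_1 <= 4))^4
= (4/4)^4 = 1^4 = 1

1


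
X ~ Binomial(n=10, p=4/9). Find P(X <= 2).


P(X<=2) = P(X=0) + P(X=1) + P(X=2)
= 9765625/3486784401 + 78125000/3486784401 + 31250000/387420489
= 13671875/129140163

13671875/129140163


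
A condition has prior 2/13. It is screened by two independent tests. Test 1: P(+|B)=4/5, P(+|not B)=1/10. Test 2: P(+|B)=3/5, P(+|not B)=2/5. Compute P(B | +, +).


After test 1: P(+) = 4/5*2/13 + 1/10*11/13 = 27/130
P(B|+) = (8/65)/(27/130) = 16/27
After test 2 (use post1 as new prior): P(+) = 3/5*16/27 + 2/5*11/27 = 14/27
P(B|+,+) = (16/45)/(14/27) = 24/35

24/35


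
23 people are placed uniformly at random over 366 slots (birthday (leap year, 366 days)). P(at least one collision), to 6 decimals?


P(all different) = prod((366-i)/366 for i=0..22) = 0.493677
P(at least one match) = 1 - 0.493677 = 0.506323

0.506323


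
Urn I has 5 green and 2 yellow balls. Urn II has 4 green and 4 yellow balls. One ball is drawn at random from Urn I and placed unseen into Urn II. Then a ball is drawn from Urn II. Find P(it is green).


P(transfer green) = 5/7; P(transfer yellow) = 2/7
If green transferred: Urn II has 5 green of 9, so P(green|green moved) = 5/9
If yellow transferred: Urn II has 4 green of 9, so P(green|yellow moved) = 4/9
By total probability: P(green) = 5/7*5/9 + 2/7*4/9 = 11/21

11/21


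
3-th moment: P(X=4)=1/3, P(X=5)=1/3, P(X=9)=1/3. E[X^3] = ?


E[X^3] = sum(x^3 * P(x))
= 64*1/3 + 125*1/3 + 729*1/3
= 306

306


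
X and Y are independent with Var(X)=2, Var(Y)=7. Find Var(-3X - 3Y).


Independence => Cov(X,Y)=0
Var(-3X - 3Y) = (-3)^2*Var(X) + (-3)^2*Var(Y)
= 9*2 + 9*7 = 81

81


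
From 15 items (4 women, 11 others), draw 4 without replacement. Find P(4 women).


P(X=4) = C(4,4)*C(11,0) / C(15,4)
= 1*1 / 1365
= 1/1365

1/1365


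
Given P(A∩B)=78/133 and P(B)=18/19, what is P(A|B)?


P(A|B) = P(A∩B)/P(B) = (78/133)/(126/133) = 78/126 = 13/21

13/21


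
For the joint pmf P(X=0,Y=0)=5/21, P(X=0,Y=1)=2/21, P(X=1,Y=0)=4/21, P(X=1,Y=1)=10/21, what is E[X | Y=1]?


P(Y=1) = 12/21
E[X|Y=1] = (0*2 + 1*10)/12 = 10/12 = 5/6

5/6


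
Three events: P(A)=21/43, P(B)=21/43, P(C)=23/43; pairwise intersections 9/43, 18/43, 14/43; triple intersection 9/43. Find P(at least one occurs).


P(A∪B∪C) = P(A)+P(B)+P(C) - P(AB)-P(AC)-P(BC) + P(ABC)
= 21/43+21/43+23/43 - 9/43-18/43-14/43 + 9/43
= 33/43

33/43


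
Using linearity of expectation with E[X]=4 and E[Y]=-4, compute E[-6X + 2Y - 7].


E[-6X + 2Y - 7] = -6*E[X] + 2*E[Y] - 7
= (-6)*(4) + (2)*(-4) + (-7)
= -24 - 8 - 7 = -39

-39


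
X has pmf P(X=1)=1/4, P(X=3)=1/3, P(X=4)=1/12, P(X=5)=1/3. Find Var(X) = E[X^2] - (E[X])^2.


E[X] = 13/4, E[X^2] = 155/12
Var(X) = E[X^2] - (E[X])^2 = 155/12 - (13/4)^2 = 113/48

113/48


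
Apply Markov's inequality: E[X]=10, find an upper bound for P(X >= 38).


Markov: P(X >= a) <= E[X]/a
P(X >= 38) <= 10/38 = 5/19

5/19


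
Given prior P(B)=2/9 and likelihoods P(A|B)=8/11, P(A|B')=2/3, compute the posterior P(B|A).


P(A) = P(A|B)P(B) + P(A|B')P(B') = 8/11*2/9 + 2/3*7/9 = 202/297
P(B|A) = P(A|B)P(B)/P(A) = (16/99)/(202/297) = 24/101

24/101


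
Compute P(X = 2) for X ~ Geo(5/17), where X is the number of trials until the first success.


P(X=2) = (1-p)^1 * p = (12/17)^1 * 5/17
= 12/17 * 5/17 = 60/289

60/289


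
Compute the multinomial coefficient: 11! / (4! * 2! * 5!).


11! = 39916800
Denominator: 4!=24 * 2!=2 * 5!=120
Coefficient = 39916800 / 5760 = 6930

6930


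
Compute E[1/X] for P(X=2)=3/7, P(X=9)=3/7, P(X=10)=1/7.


E[1/X] = sum(g(x)*P(x))
= 1/2*3/7 + 1/9*3/7 + 1/10*1/7
= 29/105

29/105


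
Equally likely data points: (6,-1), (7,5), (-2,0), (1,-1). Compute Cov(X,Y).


E[X]=3, E[Y]=3/4, E[XY]=7
Cov(X,Y) = E[XY] - E[X]E[Y] = 7 - 3*3/4 = 19/4

19/4


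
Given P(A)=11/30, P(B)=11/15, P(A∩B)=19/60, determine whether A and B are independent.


P(A)*P(B) = 11/30*11/15 = 121/450
P(A∩B) = 19/60 != 121/450, so not independent

No, A and B are not independent


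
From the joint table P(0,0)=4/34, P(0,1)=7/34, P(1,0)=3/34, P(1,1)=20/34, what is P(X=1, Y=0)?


Read from table: P(X=1, Y=0) = 3/34

3/34


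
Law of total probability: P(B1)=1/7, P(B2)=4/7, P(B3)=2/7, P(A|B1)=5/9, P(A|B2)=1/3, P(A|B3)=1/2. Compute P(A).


P(A) = P(A|B1)P(B1) + P(A|B2)P(B2) + P(A|B3)P(B3)
= 5/9*1/7 + 1/3*4/7 + 1/2*2/7
= 5/63 + 4/21 + 1/7 = 26/63

26/63


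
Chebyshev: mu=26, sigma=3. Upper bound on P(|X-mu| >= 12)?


k = 12/3 = 4
Chebyshev: P(|X-mu| >= k*sigma) <= 1/k^2 = 1/4^2 = 1/16

1/16


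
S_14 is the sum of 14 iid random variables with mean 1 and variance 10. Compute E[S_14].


E[S_n] = n*E[X_1] = 14*1 = 14

14


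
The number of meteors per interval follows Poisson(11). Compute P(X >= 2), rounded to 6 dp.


P(X>=2) = 1 - P(X<=1) = 1 - (e^(-11)*11^0/0! + e^(-11)*11^1/1!)
≈ 1 - (0.0000167017 + 0.0001837187)
= 1 - 0.0002004204 = 0.9997995796
≈ 0.999800

0.999800


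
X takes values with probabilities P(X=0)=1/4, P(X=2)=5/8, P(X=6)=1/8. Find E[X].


E[X] = sum(x * P(x))
= 0*1/4 + 2*5/8 + 6*1/8
= 2

2


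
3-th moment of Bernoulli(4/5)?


For Bernoulli: X in {0,1}
E[X^3] = 0^3*(1-4/5) + 1^3*4/5 = 4/5

4/5


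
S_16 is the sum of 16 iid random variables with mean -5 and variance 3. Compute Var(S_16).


By independence, Var(S_n) = n*Var(X_1) = 16*3 = 48

48


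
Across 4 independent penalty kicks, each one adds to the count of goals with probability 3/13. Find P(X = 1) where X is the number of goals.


P(X=1) = C(4,1) * p^1 * (1-p)^3
= 4 * 3/13 * 1000/2197
= 12000/28561

12000/28561


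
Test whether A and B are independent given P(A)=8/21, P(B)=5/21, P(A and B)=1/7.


P(A)*P(B) = 8/21*5/21 = 40/441
P(A∩B) = 1/7 != 40/441, so not independent

No, A and B are not independent


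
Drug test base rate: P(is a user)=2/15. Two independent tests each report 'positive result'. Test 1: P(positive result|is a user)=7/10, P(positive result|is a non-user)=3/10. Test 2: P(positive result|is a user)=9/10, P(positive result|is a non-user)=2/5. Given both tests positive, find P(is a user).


After test 1: P(+) = 7/10*2/15 + 3/10*13/15 = 53/150
P(B|+) = (7/75)/(53/150) = 14/53
After test 2 (use post1 as new prior): P(+) = 9/10*14/53 + 2/5*39/53 = 141/265
P(B|+,+) = (63/265)/(141/265) = 21/47

21/47


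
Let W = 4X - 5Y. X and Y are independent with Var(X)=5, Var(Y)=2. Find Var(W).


Independence => Cov(X,Y)=0
Var(4X - 5Y) = 4^2*Var(X) + (-5)^2*Var(Y)
= 16*5 + 25*2 = 130

130


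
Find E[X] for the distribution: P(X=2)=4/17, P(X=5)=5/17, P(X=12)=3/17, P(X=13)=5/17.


E[X] = sum(x * P(x))
= 2*4/17 + 5*5/17 + 12*3/17 + 13*5/17
= 134/17

134/17


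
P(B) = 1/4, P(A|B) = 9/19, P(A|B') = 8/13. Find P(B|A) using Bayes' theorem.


P(A) = P(A|B)P(B) + P(A|B')P(B') = 9/19*1/4 + 8/13*3/4 = 573/988
P(B|A) = P(A|B)P(B)/P(A) = (9/76)/(573/988) = 39/191

39/191


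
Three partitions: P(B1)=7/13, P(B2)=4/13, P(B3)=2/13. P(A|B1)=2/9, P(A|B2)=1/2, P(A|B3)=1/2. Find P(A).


P(A) = P(A|B1)P(B1) + P(A|B2)P(B2) + P(A|B3)P(B3)
= 2/9*7/13 + 1/2*4/13 + 1/2*2/13
= 14/117 + 2/13 + 1/13 = 41/117

41/117


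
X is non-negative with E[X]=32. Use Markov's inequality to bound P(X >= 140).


Markov: P(X >= a) <= E[X]/a
P(X >= 140) <= 32/140 = 8/35

8/35


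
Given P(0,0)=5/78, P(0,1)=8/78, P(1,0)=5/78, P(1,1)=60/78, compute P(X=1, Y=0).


Read from table: P(X=1, Y=0) = 5/78

5/78


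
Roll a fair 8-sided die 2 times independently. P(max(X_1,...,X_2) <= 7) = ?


P(max <= 7) = P(all X_i <= 7) = (P(X_1 <= 7))^2
= (7/8)^2 = 49/64

49/64


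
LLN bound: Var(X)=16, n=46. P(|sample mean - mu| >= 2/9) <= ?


Var(Xbar) = Var(X)/n = 16/46
Chebyshev: P(|Xbar-mu| >= 2/9) <= Var(Xbar)/(2/9)^2 = (8/23)/(4/81) = 162/23
Bound exceeds 1, so trivial bound: 1

1


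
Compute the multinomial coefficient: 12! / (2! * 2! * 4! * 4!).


12! = 479001600
Denominator: 2!=2 * 2!=2 * 4!=24 * 4!=24
Coefficient = 479001600 / 2304 = 207900

207900


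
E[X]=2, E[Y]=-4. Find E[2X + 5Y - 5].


E[2X + 5Y - 5] = 2*E[X] + 5*E[Y] - 5
= (2)*(2) + (5)*(-4) + (-5)
= 4 - 20 - 5 = -21

-21


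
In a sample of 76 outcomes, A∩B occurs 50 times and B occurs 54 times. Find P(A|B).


P(A|B) = P(A∩B)/P(B) = (50/76)/(54/76) = 50/54 = 25/27

25/27


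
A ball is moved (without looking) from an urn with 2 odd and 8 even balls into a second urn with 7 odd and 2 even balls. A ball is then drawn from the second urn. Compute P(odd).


P(transfer odd) = 2/10 = 1/5; P(transfer even) = 4/5
If odd transferred: Urn II has 8 odd of 10, so P(odd|odd moved) = 4/5
If even transferred: Urn II has 7 odd of 10, so P(odd|even moved) = 7/10
By total probability: P(odd) = 1/5*4/5 + 4/5*7/10 = 18/25

18/25


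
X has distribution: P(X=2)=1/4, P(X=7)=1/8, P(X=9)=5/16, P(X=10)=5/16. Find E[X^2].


E[X^2] = sum(g(x)*P(x))
= 4*1/4 + 49*1/8 + 81*5/16 + 100*5/16
= 1019/16

1019/16


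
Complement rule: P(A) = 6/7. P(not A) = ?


P(A') = 1 - P(A) = 1 - 6/7 = 1/7

1/7


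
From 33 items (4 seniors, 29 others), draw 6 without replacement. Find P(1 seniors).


P(X=1) = C(4,1)*C(29,5) / C(33,6)
= 4*118755 / 1107568
= 475020/1107568 = 585/1364

585/1364


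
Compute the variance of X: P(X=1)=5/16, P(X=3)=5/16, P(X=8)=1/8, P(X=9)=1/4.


E[X] = 9/2, E[X^2] = 251/8
Var(X) = E[X^2] - (E[X])^2 = 251/8 - (9/2)^2 = 89/8

89/8


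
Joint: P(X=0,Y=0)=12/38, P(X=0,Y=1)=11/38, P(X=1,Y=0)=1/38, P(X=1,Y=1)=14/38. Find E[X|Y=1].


P(Y=1) = 25/38
E[X|Y=1] = (0*11 + 1*14)/25 = 14/25

14/25


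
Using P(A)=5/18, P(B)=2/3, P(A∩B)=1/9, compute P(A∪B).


P(A∪B) = P(A) + P(B) - P(A∩B)
= 5/18 + 2/3 - 1/9 = 5/6

5/6


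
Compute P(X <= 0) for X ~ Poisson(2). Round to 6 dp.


P(X<=0) = e^(-2)*2^0/0!
≈ 0.1353352832
≈ 0.135335

0.135335


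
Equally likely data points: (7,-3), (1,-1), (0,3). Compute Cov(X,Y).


E[X]=8/3, E[Y]=-1/3, E[XY]=-22/3
Cov(X,Y) = E[XY] - E[X]E[Y] = -22/3 - 8/3*-1/3 = -58/9

-58/9


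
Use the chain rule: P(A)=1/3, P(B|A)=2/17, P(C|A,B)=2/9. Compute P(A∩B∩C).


P(A∩B∩C) = P(A) * P(B|A) * P(C|A∩B)
= 1/3 * 2/17 * 2/9
= 2/51 * 2/9 = 4/459

4/459


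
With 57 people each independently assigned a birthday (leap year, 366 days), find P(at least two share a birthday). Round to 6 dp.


P(all different) = prod((366-i)/366 for i=0..56) = 0.010010
P(at least one match) = 1 - 0.010010 = 0.989990

0.989990


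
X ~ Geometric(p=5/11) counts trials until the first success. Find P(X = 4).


P(X=4) = (1-p)^3 * p = (6/11)^3 * 5/11
= 216/1331 * 5/11 = 1080/14641

1080/14641


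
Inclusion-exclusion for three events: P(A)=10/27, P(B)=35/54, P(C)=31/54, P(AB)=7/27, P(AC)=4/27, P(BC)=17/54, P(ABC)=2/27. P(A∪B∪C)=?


P(A∪B∪C) = P(A)+P(B)+P(C) - P(AB)-P(AC)-P(BC) + P(ABC)
= 10/27+35/54+31/54 - 7/27-4/27-17/54 + 2/27
= 17/18

17/18


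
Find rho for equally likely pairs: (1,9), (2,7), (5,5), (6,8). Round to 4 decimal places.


Cov(X,Y) = -1.3750, Var(X) = 4.2500, Var(Y) = 2.1875
rho = Cov/(sqrt(VarX)*sqrt(VarY)) = -0.4510

-0.4510


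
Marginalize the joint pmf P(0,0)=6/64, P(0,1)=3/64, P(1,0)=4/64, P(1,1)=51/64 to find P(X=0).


P(X=0) = P(0,0)+P(0,1) = 6/64 + 3/64 = 9/64

9/64


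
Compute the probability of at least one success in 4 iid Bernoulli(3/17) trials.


P(at least one) = 1 - P(none)
P(none) = (1 - 3/17)^4 = (14/17)^4 = 38416/83521
P(at least one) = 1 - 38416/83521 = 45105/83521

45105/83521


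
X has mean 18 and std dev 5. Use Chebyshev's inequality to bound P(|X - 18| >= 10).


k = 10/5 = 2
Chebyshev: P(|X-mu| >= k*sigma) <= 1/k^2 = 1/2^2 = 1/4

1/4


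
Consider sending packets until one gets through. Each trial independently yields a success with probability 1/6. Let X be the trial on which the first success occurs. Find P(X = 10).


P(X=10) = (1-p)^9 * p = (5/6)^9 * 1/6
= 1953125/10077696 * 1/6 = 1953125/60466176

1953125/60466176


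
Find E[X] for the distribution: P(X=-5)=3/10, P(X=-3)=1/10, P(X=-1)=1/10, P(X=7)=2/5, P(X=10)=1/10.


E[X] = sum(x * P(x))
= -5*3/10 - 3*1/10 - 1*1/10 + 7*2/5 + 10*1/10
= 19/10

19/10


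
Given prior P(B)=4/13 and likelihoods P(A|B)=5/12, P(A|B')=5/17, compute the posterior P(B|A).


P(A) = P(A|B)P(B) + P(A|B')P(B') = 5/12*4/13 + 5/17*9/13 = 220/663
P(B|A) = P(A|B)P(B)/P(A) = (5/39)/(220/663) = 17/44

17/44


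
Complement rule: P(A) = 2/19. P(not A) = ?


P(A') = 1 - P(A) = 1 - 2/19 = 17/19

17/19


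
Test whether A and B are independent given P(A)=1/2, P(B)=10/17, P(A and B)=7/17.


P(A)*P(B) = 1/2*10/17 = 5/17
P(A∩B) = 7/17 != 5/17, so not independent

No, A and B are not independent


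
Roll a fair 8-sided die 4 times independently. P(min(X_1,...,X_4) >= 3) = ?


P(min >= 3) = P(all X_i >= 3) = (P(X_1 >= 3))^4
= (6/8)^4 = (3/4)^4 = 81/256

81/256


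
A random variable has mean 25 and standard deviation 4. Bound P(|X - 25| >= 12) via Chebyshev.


k = 12/4 = 3
Chebyshev: P(|X-mu| >= k*sigma) <= 1/k^2 = 1/3^2 = 1/9

1/9


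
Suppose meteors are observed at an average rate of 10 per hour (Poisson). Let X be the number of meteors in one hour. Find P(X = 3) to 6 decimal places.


P(X=3) = e^(-10) * 10^3 / 3!
≈ 0.00004539992976 * 1000 / 6
≈ 0.007567

0.007567


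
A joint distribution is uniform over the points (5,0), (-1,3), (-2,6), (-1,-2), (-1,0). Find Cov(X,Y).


E[X]=0, E[Y]=7/5, E[XY]=-13/5
Cov(X,Y) = E[XY] - E[X]E[Y] = -13/5 - 0*7/5 = -13/5

-13/5


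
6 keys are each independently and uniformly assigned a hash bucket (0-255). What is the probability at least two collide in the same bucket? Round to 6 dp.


P(all different) = prod((256-i)/256 for i=0..5) = 0.942690
P(at least one match) = 1 - 0.942690 = 0.057310

0.057310


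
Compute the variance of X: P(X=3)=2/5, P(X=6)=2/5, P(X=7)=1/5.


E[X] = 5, E[X^2] = 139/5
Var(X) = E[X^2] - (E[X])^2 = 139/5 - (5)^2 = 14/5

14/5


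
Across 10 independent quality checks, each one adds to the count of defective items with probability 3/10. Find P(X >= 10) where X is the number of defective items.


P(X>=10) = P(X=10)
= 59049/10000000000
= 59049/10000000000

59049/10000000000


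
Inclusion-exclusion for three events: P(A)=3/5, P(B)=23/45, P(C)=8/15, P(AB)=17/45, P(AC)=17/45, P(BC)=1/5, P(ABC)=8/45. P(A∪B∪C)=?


P(A∪B∪C) = P(A)+P(B)+P(C) - P(AB)-P(AC)-P(BC) + P(ABC)
= 3/5+23/45+8/15 - 17/45-17/45-1/5 + 8/45
= 13/15

13/15


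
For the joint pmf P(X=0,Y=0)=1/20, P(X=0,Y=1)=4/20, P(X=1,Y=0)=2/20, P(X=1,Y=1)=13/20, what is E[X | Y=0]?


P(Y=0) = 3/20
E[X|Y=0] = (0*1 + 1*2)/3 = 2/3

2/3


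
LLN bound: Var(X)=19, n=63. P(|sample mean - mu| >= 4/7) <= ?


Var(Xbar) = Var(X)/n = 19/63
Chebyshev: P(|Xbar-mu| >= 4/7) <= Var(Xbar)/(4/7)^2 = (19/63)/(16/49) = 133/144

133/144


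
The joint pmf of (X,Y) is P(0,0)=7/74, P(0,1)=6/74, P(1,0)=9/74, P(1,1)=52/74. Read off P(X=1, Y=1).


Read from table: P(X=1, Y=1) = 52/74 = 26/37

26/37


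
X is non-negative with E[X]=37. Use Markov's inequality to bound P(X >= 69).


Markov: P(X >= a) <= E[X]/a
P(X >= 69) <= 37/69

37/69


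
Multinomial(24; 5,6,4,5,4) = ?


24! = 620448401733239439360000
Denominator: 5!=120 * 6!=720 * 4!=24 * 5!=120 * 4!=24
Coefficient = 620448401733239439360000 / 5971968000 = 103893457187520

103893457187520


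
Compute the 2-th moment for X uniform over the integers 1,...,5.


E[X^2] = (1/5) * sum(x^2 for x=1..5)
= 55/5 = 11

11


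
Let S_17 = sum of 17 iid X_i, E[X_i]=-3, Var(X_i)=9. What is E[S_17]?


E[S_n] = n*E[X_1] = 17*-3 = -51

-51


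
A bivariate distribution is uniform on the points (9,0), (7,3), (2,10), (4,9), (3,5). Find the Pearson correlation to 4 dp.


Cov(X,Y) = -8.6000, Var(X) = 6.8000, Var(Y) = 13.8400
rho = Cov/(sqrt(VarX)*sqrt(VarY)) = -0.8865

-0.8865


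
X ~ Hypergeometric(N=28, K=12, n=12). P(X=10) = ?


P(X=10) = C(12,10)*C(16,2) / C(28,12)
= 66*120 / 30421755
= 7920/30421755 = 176/676039

176/676039


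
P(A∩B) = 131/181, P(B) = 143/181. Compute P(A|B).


P(A|B) = P(A∩B)/P(B) = (131/181)/(143/181) = 131/143

131/143


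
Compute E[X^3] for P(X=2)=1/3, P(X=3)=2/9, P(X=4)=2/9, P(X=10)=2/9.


E[X^3] = sum(g(x)*P(x))
= 8*1/3 + 27*2/9 + 64*2/9 + 1000*2/9
= 2206/9

2206/9


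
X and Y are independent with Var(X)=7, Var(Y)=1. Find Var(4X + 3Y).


Independence => Cov(X,Y)=0
Var(4X + 3Y) = 4^2*Var(X) + 3^2*Var(Y)
= 16*7 + 9*1 = 121

121


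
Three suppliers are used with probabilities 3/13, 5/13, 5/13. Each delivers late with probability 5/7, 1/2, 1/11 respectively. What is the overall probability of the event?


P(A) = P(A|B1)P(B1) + P(A|B2)P(B2) + P(A|B3)P(B3)
= 5/7*3/13 + 1/2*5/13 + 1/11*5/13
= 15/91 + 5/26 + 5/143 = 785/2002

785/2002


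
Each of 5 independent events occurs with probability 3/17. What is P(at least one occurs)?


P(at least one) = 1 - P(none)
P(none) = (1 - 3/17)^5 = (14/17)^5 = 537824/1419857
P(at least one) = 1 - 537824/1419857 = 882033/1419857

882033/1419857


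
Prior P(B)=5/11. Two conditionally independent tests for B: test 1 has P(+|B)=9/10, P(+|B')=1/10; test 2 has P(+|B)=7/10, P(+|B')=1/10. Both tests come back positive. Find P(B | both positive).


After test 1: P(+) = 9/10*5/11 + 1/10*6/11 = 51/110
P(B|+) = (9/22)/(51/110) = 15/17
After test 2 (use post1 as new prior): P(+) = 7/10*15/17 + 1/10*2/17 = 107/170
P(B|+,+) = (21/34)/(107/170) = 105/107

105/107


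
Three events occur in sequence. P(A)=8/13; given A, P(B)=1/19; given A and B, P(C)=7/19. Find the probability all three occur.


P(A∩B∩C) = P(A) * P(B|A) * P(C|A∩B)
= 8/13 * 1/19 * 7/19
= 8/247 * 7/19 = 56/4693

56/4693


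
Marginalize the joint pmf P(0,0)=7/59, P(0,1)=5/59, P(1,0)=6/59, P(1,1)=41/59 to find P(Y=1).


P(Y=1) = P(0,1)+P(1,1) = 5/59 + 41/59 = 46/59

46/59


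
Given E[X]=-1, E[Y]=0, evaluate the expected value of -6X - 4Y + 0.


E[-6X - 4Y + 0] = -6*E[X] - 4*E[Y] + 0
= (-6)*(-1) + (-4)*(0) + (0)
= 6 + 0 + 0 = 6

6


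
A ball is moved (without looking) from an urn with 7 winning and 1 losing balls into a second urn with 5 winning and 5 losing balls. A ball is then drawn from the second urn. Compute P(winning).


P(transfer winning) = 7/8; P(transfer losing) = 1/8
If winning transferred: Urn II has 6 winning of 11, so P(winning|winning moved) = 6/11
If losing transferred: Urn II has 5 winning of 11, so P(winning|losing moved) = 5/11
By total probability: P(winning) = 7/8*6/11 + 1/8*5/11 = 47/88

47/88


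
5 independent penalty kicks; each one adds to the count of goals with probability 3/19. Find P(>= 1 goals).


P(at least one) = 1 - P(none)
P(none) = (1 - 3/19)^5 = (16/19)^5 = 1048576/2476099
P(at least one) = 1 - 1048576/2476099 = 1427523/2476099

1427523/2476099


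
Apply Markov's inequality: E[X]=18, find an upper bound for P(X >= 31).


Markov: P(X >= a) <= E[X]/a
P(X >= 31) <= 18/31

18/31


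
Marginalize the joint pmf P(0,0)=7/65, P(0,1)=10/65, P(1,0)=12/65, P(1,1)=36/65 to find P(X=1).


P(X=1) = P(1,0)+P(1,1) = 12/65 + 36/65 = 48/65

48/65


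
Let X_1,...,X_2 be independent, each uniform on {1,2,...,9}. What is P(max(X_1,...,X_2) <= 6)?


P(max <= 6) = P(all X_i <= 6) = (P(X_1 <= 6))^2
= (6/9)^2 = (2/3)^2 = 4/9

4/9


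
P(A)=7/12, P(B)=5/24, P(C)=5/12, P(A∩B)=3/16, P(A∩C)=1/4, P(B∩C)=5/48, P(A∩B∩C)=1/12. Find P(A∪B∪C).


P(A∪B∪C) = P(A)+P(B)+P(C) - P(AB)-P(AC)-P(BC) + P(ABC)
= 7/12+5/24+5/12 - 3/16-1/4-5/48 + 1/12
= 3/4

3/4


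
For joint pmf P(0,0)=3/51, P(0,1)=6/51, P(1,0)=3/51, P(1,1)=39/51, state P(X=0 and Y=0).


Read from table: P(X=0, Y=0) = 3/51 = 1/17

1/17


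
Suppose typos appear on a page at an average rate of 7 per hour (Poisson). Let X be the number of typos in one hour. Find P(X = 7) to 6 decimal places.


P(X=7) = e^(-7) * 7^7 / 7!
≈ 0.0009118819656 * 823543 / 5040
≈ 0.149003

0.149003


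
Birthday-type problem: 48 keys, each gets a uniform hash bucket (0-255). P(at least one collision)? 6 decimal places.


P(all different) = prod((256-i)/256 for i=0..47) = 0.009029
P(at least one match) = 1 - 0.009029 = 0.990971

0.990971


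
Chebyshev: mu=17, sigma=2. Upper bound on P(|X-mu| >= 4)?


k = 4/2 = 2
Chebyshev: P(|X-mu| >= k*sigma) <= 1/k^2 = 1/2^2 = 1/4

1/4


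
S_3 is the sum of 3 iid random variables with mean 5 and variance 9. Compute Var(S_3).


By independence, Var(S_n) = n*Var(X_1) = 3*9 = 27

27


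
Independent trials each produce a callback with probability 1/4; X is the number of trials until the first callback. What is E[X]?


For geometric (trials until first success), E[X] = 1/p = 1/(1/4) = 4

4


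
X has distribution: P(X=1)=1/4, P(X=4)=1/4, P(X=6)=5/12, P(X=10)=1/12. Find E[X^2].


E[X^2] = sum(g(x)*P(x))
= 1*1/4 + 16*1/4 + 36*5/12 + 100*1/12
= 331/12

331/12


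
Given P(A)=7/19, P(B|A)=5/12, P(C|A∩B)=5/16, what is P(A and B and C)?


P(A∩B∩C) = P(A) * P(B|A) * P(C|A∩B)
= 7/19 * 5/12 * 5/16
= 35/228 * 5/16 = 175/3648

175/3648


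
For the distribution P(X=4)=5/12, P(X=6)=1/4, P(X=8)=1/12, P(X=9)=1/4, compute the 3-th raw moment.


E[X^3] = sum(x^3 * P(x))
= 64*5/12 + 216*1/4 + 512*1/12 + 729*1/4
= 3667/12

3667/12


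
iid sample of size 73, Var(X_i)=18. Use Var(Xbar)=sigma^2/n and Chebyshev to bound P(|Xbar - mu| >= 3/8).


Var(Xbar) = Var(X)/n = 18/73
Chebyshev: P(|Xbar-mu| >= 3/8) <= Var(Xbar)/(3/8)^2 = (18/73)/(9/64) = 128/73
Bound exceeds 1, so trivial bound: 1

1


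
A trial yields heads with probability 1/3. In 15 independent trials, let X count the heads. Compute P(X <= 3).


P(X<=3) = P(X=0) + P(X=1) + P(X=2) + P(X=3)
= 32768/14348907 + 81920/4782969 + 286720/4782969 + 1863680/14348907
= 3002368/14348907

3002368/14348907


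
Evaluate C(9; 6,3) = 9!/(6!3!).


9! = 362880
Denominator: 6!=720 * 3!=6
Coefficient = 362880 / 4320 = 84

84


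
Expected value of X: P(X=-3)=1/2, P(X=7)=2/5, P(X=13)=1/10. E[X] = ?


E[X] = sum(x * P(x))
= -3*1/2 + 7*2/5 + 13*1/10
= 13/5

13/5


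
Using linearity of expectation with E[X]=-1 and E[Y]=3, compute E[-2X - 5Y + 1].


E[-2X - 5Y + 1] = -2*E[X] - 5*E[Y] + 1
= (-2)*(-1) + (-5)*(3) + (1)
= 2 - 15 + 1 = -12

-12


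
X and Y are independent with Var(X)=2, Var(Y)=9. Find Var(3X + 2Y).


Independence => Cov(X,Y)=0
Var(3X + 2Y) = 3^2*Var(X) + 2^2*Var(Y)
= 9*2 + 4*9 = 54

54


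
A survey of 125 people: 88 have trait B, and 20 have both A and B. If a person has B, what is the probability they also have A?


P(A|B) = P(A∩B)/P(B) = (20/125)/(88/125) = 20/88 = 5/22

5/22


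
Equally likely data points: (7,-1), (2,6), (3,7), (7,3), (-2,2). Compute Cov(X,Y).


E[X]=17/5, E[Y]=17/5, E[XY]=43/5
Cov(X,Y) = E[XY] - E[X]E[Y] = 43/5 - 17/5*17/5 = -74/25

-74/25


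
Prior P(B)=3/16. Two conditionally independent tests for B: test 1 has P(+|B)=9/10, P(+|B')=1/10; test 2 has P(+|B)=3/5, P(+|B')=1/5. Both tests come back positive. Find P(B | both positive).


After test 1: P(+) = 9/10*3/16 + 1/10*13/16 = 1/4
P(B|+) = (27/160)/(1/4) = 27/40
After test 2 (use post1 as new prior): P(+) = 3/5*27/40 + 1/5*13/40 = 47/100
P(B|+,+) = (81/200)/(47/100) = 81/94

81/94


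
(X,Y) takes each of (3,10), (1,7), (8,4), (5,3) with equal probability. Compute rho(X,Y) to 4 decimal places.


Cov(X,Y) = -4.5000, Var(X) = 6.6875, Var(Y) = 7.5000
rho = Cov/(sqrt(VarX)*sqrt(VarY)) = -0.6354

-0.6354


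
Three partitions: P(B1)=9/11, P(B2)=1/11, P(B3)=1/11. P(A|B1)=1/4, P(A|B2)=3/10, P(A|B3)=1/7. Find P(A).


P(A) = P(A|B1)P(B1) + P(A|B2)P(B2) + P(A|B3)P(B3)
= 1/4*9/11 + 3/10*1/11 + 1/7*1/11
= 9/44 + 3/110 + 1/77 = 377/1540

377/1540


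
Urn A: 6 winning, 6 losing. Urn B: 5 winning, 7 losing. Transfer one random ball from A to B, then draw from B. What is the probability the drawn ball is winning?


P(transfer winning) = 6/12 = 1/2; P(transfer losing) = 1/2
If winning transferred: Urn II has 6 winning of 13, so P(winning|winning moved) = 6/13
If losing transferred: Urn II has 5 winning of 13, so P(winning|losing moved) = 5/13
By total probability: P(winning) = 1/2*6/13 + 1/2*5/13 = 11/26

11/26


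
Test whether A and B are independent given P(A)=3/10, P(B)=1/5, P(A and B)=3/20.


P(A)*P(B) = 3/10*1/5 = 3/50
P(A∩B) = 3/20 != 3/50, so not independent

No, A and B are not independent


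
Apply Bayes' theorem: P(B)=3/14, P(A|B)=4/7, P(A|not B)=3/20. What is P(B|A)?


P(A) = P(A|B)P(B) + P(A|B')P(B') = 4/7*3/14 + 3/20*11/14 = 471/1960
P(B|A) = P(A|B)P(B)/P(A) = (6/49)/(471/1960) = 80/157

80/157


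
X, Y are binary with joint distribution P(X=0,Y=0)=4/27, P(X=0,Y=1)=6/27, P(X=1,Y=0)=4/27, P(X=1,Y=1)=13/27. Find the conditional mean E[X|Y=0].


P(Y=0) = 8/27
E[X|Y=0] = (0*4 + 1*4)/8 = 4/8 = 1/2

1/2


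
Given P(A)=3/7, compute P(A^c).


P(A') = 1 - P(A) = 1 - 3/7 = 4/7

4/7


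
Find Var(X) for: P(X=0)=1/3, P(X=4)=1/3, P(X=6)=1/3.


E[X] = 10/3, E[X^2] = 52/3
Var(X) = E[X^2] - (E[X])^2 = 52/3 - (10/3)^2 = 56/9

56/9


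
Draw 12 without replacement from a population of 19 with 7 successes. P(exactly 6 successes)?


P(X=6) = C(7,6)*C(12,6) / C(19,12)
= 7*924 / 50388
= 6468/50388 = 539/4199

539/4199


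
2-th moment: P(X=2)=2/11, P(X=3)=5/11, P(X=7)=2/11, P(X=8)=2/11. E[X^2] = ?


E[X^2] = sum(x^2 * P(x))
= 4*2/11 + 9*5/11 + 49*2/11 + 64*2/11
= 279/11

279/11


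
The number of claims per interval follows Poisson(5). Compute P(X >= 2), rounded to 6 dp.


P(X>=2) = 1 - P(X<=1) = 1 - (e^(-5)*5^0/0! + e^(-5)*5^1/1!)
≈ 1 - (0.0067379470 + 0.0336897350)
= 1 - 0.0404276820 = 0.9595723180
≈ 0.959572

0.959572


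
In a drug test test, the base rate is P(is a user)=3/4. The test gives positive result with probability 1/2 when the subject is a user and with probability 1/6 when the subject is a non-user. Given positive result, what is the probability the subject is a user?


P(A) = P(A|B)P(B) + P(A|B')P(B') = 1/2*3/4 + 1/6*1/4 = 5/12
P(B|A) = P(A|B)P(B)/P(A) = (3/8)/(5/12) = 9/10

9/10


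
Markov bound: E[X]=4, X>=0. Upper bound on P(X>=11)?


Markov: P(X >= a) <= E[X]/a
P(X >= 11) <= 4/11

4/11


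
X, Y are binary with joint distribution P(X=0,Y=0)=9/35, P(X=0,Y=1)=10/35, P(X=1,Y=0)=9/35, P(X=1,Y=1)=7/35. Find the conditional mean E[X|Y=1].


P(Y=1) = 17/35
E[X|Y=1] = (0*10 + 1*7)/17 = 7/17

7/17


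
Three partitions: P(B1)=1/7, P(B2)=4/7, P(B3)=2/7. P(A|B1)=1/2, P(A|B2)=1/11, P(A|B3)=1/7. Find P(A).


P(A) = P(A|B1)P(B1) + P(A|B2)P(B2) + P(A|B3)P(B3)
= 1/2*1/7 + 1/11*4/7 + 1/7*2/7
= 1/14 + 4/77 + 2/49 = 177/1078

177/1078


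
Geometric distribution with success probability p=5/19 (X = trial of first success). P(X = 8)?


P(X=8) = (1-p)^7 * p = (14/19)^7 * 5/19
= 105413504/893871739 * 5/19 = 527067520/16983563041

527067520/16983563041


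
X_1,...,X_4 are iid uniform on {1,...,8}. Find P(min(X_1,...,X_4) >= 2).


P(min >= 2) = P(all X_i >= 2) = (P(X_1 >= 2))^4
= (7/8)^4 = 2401/4096

2401/4096


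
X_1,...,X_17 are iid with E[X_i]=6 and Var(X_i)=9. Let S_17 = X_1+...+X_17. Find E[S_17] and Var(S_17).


E[S_n] = n*mu = 17*6 = 102
Var(S_n) = n*sigma^2 = 17*9 = 153

E[S_17]=102, Var(S_17)=153


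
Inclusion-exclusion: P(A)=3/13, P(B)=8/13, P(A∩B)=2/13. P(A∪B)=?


P(A∪B) = P(A) + P(B) - P(A∩B)
= 3/13 + 8/13 - 2/13 = 9/13

9/13


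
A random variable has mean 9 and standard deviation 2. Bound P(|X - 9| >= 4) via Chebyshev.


k = 4/2 = 2
Chebyshev: P(|X-mu| >= k*sigma) <= 1/k^2 = 1/2^2 = 1/4

1/4


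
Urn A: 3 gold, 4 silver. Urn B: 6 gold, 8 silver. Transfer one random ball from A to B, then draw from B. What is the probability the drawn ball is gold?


P(transfer gold) = 3/7; P(transfer silver) = 4/7
If gold transferred: Urn II has 7 gold of 15, so P(gold|gold moved) = 7/15
If silver transferred: Urn II has 6 gold of 15, so P(gold|silver moved) = 2/5
By total probability: P(gold) = 3/7*7/15 + 4/7*2/5 = 3/7

3/7


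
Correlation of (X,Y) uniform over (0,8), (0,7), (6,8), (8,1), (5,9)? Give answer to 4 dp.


Cov(X,Y) = -4.8800, Var(X) = 10.5600, Var(Y) = 8.2400
rho = Cov/(sqrt(VarX)*sqrt(VarY)) = -0.5231

-0.5231


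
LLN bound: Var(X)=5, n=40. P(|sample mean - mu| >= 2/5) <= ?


Var(Xbar) = Var(X)/n = 5/40
Chebyshev: P(|Xbar-mu| >= 2/5) <= Var(Xbar)/(2/5)^2 = (1/8)/(4/25) = 25/32

25/32


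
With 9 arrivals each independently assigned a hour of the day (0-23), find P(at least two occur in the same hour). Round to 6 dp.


P(all different) = prod((24-i)/24 for i=0..8) = 0.179599
P(at least one match) = 1 - 0.179599 = 0.820401

0.820401


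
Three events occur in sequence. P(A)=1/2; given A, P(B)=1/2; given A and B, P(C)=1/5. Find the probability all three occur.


P(A∩B∩C) = P(A) * P(B|A) * P(C|A∩B)
= 1/2 * 1/2 * 1/5
= 1/4 * 1/5 = 1/20

1/20


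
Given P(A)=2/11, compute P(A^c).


P(A') = 1 - P(A) = 1 - 2/11 = 9/11

9/11


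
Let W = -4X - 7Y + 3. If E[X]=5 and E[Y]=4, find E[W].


E[-4X - 7Y + 3] = -4*E[X] - 7*E[Y] + 3
= (-4)*(5) + (-7)*(4) + (3)
= -20 - 28 + 3 = -45

-45


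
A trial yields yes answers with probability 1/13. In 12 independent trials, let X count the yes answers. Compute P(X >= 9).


P(X>=9) = P(X=9) + P(X=10) + P(X=11) + P(X=12)
= 380160/23298085122481 + 9504/23298085122481 + 144/23298085122481 + 1/23298085122481
= 389809/23298085122481

389809/23298085122481


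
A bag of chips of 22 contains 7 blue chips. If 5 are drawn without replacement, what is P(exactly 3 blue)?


P(X=3) = C(7,3)*C(15,2) / C(22,5)
= 35*105 / 26334
= 3675/26334 = 175/1254

175/1254


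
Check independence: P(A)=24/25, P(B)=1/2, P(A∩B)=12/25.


P(A)*P(B) = 24/25*1/2 = 12/25
P(A∩B) = 12/25, which equals P(A)P(B), so independent

Yes, A and B are independent


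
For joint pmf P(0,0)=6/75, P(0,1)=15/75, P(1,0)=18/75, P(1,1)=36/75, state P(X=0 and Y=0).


Read from table: P(X=0, Y=0) = 6/75 = 2/25

2/25


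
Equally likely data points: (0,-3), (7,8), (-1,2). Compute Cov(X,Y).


E[X]=2, E[Y]=7/3, E[XY]=18
Cov(X,Y) = E[XY] - E[X]E[Y] = 18 - 2*7/3 = 40/3

40/3


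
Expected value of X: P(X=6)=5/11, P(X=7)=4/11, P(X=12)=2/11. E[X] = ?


E[X] = sum(x * P(x))
= 6*5/11 + 7*4/11 + 12*2/11
= 82/11

82/11


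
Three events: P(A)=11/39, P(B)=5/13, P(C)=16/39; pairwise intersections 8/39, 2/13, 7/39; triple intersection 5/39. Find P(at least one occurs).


P(A∪B∪C) = P(A)+P(B)+P(C) - P(AB)-P(AC)-P(BC) + P(ABC)
= 11/39+5/13+16/39 - 8/39-2/13-7/39 + 5/39
= 2/3

2/3


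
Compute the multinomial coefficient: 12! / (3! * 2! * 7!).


12! = 479001600
Denominator: 3!=6 * 2!=2 * 7!=5040
Coefficient = 479001600 / 60480 = 7920

7920


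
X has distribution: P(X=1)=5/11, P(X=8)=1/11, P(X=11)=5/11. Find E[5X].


E[5X] = sum(g(x)*P(x))
= 5*5/11 + 40*1/11 + 55*5/11
= 340/11

340/11


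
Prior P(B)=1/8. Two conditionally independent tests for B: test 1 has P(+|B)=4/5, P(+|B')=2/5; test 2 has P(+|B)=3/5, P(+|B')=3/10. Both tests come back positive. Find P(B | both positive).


After test 1: P(+) = 4/5*1/8 + 2/5*7/8 = 9/20
P(B|+) = (1/10)/(9/20) = 2/9
After test 2 (use post1 as new prior): P(+) = 3/5*2/9 + 3/10*7/9 = 11/30
P(B|+,+) = (2/15)/(11/30) = 4/11

4/11
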